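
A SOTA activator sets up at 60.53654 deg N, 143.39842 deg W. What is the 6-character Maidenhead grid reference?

BP80hm

Add 180° to longitude and 90° to latitude: 36.6016, 150.5365.
Field (20°×10°, letters A–R): 36.6016/20 → 1 → B, 150.5365/10 → 15 → P; chars BP.
Square (2°×1°, digits 0–9): 16.6016/2 → 8, 0.5365/1 → 0; chars 80.
Subsquare (5′×2.5′, letters a–x): 0.6016/0.0833333 → 7 → h, 0.5365/0.0416667 → 12 → m; chars hm.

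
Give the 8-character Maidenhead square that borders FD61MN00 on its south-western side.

Longitude extended square 0; −1 → -1, wraps to 9, carry into subsquare.
Longitude subsquare m = 12; −1 → 11 = l.
Latitude extended square 0; −1 → -1, wraps to 9, carry into subsquare.
Latitude subsquare n = 13; −1 → 12 = m.

FD61lm99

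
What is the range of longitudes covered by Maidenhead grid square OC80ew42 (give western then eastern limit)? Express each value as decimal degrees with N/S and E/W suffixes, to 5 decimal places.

116.36667° E, 116.37500° E

Field O=14, C=2: +14·20° lon, +2·10° lat → SW at lon 100°, lat -70°.
Square 8, 0: +8·2° lon, +0·1° lat → SW at lon 116°, lat -70°.
Subsquare e=4, w=22: +4·0.0833333° lon, +22·0.0416667° lat → SW at lon 116.333°, lat -69.0833°.
Extended square 4, 2: +4·0.00833333° lon, +2·0.00416667° lat → SW at lon 116.367°, lat -69.075°.
Cell spans 0.00833333° lon × 0.00416667° lat.
west 116.36667° E, east 116.37500° E.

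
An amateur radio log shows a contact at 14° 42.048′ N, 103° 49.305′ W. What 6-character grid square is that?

Add 180° to longitude and 90° to latitude: 76.1783, 104.7008.
Field: 76.1783/20 → 3 → D, 104.7008/10 → 10 → K; chars DK.
Square: 16.1783/2 → 8, 4.7008/1 → 4; chars 84.
Subsquare: 0.1783/0.0833333 → 2 → c, 0.7008/0.0416667 → 16 → q; chars cq.

DK84cq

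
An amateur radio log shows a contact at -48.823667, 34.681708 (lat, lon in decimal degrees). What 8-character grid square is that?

KE71ie12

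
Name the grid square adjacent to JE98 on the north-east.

KE09

Longitude square 9; +1 → 10, wraps to 0, carry into field.
Longitude field J = 9; +1 → 10 = K.
Latitude square 8; +1 → 9.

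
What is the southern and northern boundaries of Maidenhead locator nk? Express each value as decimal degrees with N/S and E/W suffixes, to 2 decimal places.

Field N=13, K=10: +13·20° lon, +10·10° lat → SW at lon 80°, lat 10°.
Cell spans 20° lon × 10° lat.
south 10.00° N, north 20.00° N.

10.00° N, 20.00° N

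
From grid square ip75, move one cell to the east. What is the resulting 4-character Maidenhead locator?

Longitude square 7; +1 → 8.
The latitude characters are unchanged.

IP85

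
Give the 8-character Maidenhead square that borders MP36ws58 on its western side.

MP36ws48

Longitude extended square 5; −1 → 4.
The latitude characters are unchanged.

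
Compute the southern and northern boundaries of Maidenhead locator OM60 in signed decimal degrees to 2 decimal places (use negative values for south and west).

30.00, 31.00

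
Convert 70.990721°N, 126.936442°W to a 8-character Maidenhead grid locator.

CQ60mx77

Offset from 180°W / 90°S: lon 53.06356°, lat 160.99072°.
Field: lon ⌊53.06356/20⌋ = 2 → C; lat ⌊160.99072/10⌋ = 16 → Q.
Square: lon ⌊13.06356/2⌋ = 6; lat ⌊0.99072/1⌋ = 0.
Subsquare: lon ⌊1.06356/0.0833333⌋ = 12 → m; lat ⌊0.99072/0.0416667⌋ = 23 → x.
Extended square: lon ⌊0.06356/0.00833333⌋ = 7; lat ⌊0.03239/0.00416667⌋ = 7.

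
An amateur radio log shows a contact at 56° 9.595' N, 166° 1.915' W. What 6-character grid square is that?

Offset from 180°W / 90°S: lon 13.9681°, lat 146.1599°.
Field (20°×10°, letters A–R): 13.9681/20 → 0 → A, 146.1599/10 → 14 → O; chars AO.
Square (2°×1°, digits 0–9): 13.9681/2 → 6, 6.1599/1 → 6; chars 66.
Subsquare (5′×2.5′, letters a–x): 1.9681/0.0833333 → 23 → x, 0.1599/0.0416667 → 3 → d; chars xd.

AO66xd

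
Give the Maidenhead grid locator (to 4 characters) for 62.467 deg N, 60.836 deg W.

Add 180° to longitude and 90° to latitude: 119.16, 152.47.
Field: lon ⌊119.16/20⌋ = 5 → F; lat ⌊152.47/10⌋ = 15 → P.
Square: lon ⌊19.16/2⌋ = 9; lat ⌊2.47/1⌋ = 2.

FP92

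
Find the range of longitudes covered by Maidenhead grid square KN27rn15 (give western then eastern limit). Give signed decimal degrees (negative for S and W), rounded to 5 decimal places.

25.42500, 25.43333

Field K=10, N=13: +10·20° lon, +13·10° lat → SW at lon 20°, lat 40°.
Square 2, 7: +2·2° lon, +7·1° lat → SW at lon 24°, lat 47°.
Subsquare r=17, n=13: +17·0.0833333° lon, +13·0.0416667° lat → SW at lon 25.4167°, lat 47.5417°.
Extended square 1, 5: +1·0.00833333° lon, +5·0.00416667° lat → SW at lon 25.425°, lat 47.5625°.
Cell spans 0.00833333° lon × 0.00416667° lat.
west 25.42500, east 25.43333.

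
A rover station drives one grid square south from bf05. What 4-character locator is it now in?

BF04

Latitude square 5; −1 → 4.
The longitude characters are unchanged.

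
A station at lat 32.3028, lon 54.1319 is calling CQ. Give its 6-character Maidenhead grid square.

Add 180° to longitude and 90° to latitude: 234.1319, 122.3028.
Field (20°×10°, letters A–R): 234.1319/20 → 11 → L, 122.3028/10 → 12 → M; chars LM.
Square (2°×1°, digits 0–9): 14.1319/2 → 7, 2.3028/1 → 2; chars 72.
Subsquare (5′×2.5′, letters a–x): 0.1319/0.0833333 → 1 → b, 0.3028/0.0416667 → 7 → h; chars bh.

LM72bh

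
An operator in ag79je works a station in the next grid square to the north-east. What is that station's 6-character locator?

Longitude subsquare j = 9; +1 → 10 = k.
Latitude subsquare e = 4; +1 → 5 = f.

AG79kf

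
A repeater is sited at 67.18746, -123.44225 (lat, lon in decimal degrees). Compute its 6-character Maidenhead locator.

CP87ge

Offset from 180°W / 90°S: lon 56.5577°, lat 157.1875°.
Field: 56.5577/20 → 2 → C, 157.1875/10 → 15 → P; chars CP.
Square: 16.5577/2 → 8, 7.1875/1 → 7; chars 87.
Subsquare: 0.5577/0.0833333 → 6 → g, 0.1875/0.0416667 → 4 → e; chars ge.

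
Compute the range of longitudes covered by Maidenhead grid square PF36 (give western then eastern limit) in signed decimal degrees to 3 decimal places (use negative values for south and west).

126.000, 128.000

Field P=15, F=5: +15·20° lon, +5·10° lat → SW at lon 120°, lat -40°.
Square 3, 6: +3·2° lon, +6·1° lat → SW at lon 126°, lat -34°.
Cell spans 2° lon × 1° lat.
west 126.000, east 128.000.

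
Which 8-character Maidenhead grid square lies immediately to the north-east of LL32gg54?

Longitude extended square 5; +1 → 6.
Latitude extended square 4; +1 → 5.

LL32gg65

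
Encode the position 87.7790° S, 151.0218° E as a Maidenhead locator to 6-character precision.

Offset from 180°W / 90°S: lon 331.0218°, lat 2.2210°.
Field: lon ⌊331.0218/20⌋ = 16 → Q; lat ⌊2.2210/10⌋ = 0 → A.
Square: lon ⌊11.0218/2⌋ = 5; lat ⌊2.2210/1⌋ = 2.
Subsquare: lon ⌊1.0218/0.0833333⌋ = 12 → m; lat ⌊0.2210/0.0416667⌋ = 5 → f.

QA52mf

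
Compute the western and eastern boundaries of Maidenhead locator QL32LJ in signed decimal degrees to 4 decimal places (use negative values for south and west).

146.9167, 147.0000

Field Q=16, L=11: +16·20° lon, +11·10° lat → SW at lon 140°, lat 20°.
Square 3, 2: +3·2° lon, +2·1° lat → SW at lon 146°, lat 22°.
Subsquare l=11, j=9: +11·0.0833333° lon, +9·0.0416667° lat → SW at lon 146.917°, lat 22.375°.
Cell spans 0.0833333° lon × 0.0416667° lat.
west 146.9167, east 147.0000.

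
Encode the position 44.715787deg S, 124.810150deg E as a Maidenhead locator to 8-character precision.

Add 180° to longitude and 90° to latitude: 304.81015, 45.28421.
Field (20°×10°, letters A–R): lon ⌊304.81015/20⌋ = 15 → P; lat ⌊45.28421/10⌋ = 4 → E.
Square (2°×1°, digits 0–9): lon ⌊4.81015/2⌋ = 2; lat ⌊5.28421/1⌋ = 5.
Subsquare (5′×2.5′, letters a–x): lon ⌊0.81015/0.0833333⌋ = 9 → j; lat ⌊0.28421/0.0416667⌋ = 6 → g.
Extended square (30″×15″, digits 0–9): lon ⌊0.06015/0.00833333⌋ = 7; lat ⌊0.03421/0.00416667⌋ = 8.

PE25jg78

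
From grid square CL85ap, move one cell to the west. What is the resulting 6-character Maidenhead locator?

CL75xp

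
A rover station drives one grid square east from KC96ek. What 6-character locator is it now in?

KC96fk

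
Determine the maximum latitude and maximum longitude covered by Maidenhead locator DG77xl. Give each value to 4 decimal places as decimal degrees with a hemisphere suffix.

22.5000° S, 104.0000° W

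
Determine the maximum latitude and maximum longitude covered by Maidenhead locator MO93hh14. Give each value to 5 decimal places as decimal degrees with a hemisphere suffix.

53.31250° N, 78.60000° E

Field M=12, O=14: +12·20° lon, +14·10° lat → SW at lon 60°, lat 50°.
Square 9, 3: +9·2° lon, +3·1° lat → SW at lon 78°, lat 53°.
Subsquare h=7, h=7: +7·0.0833333° lon, +7·0.0416667° lat → SW at lon 78.5833°, lat 53.2917°.
Extended square 1, 4: +1·0.00833333° lon, +4·0.00416667° lat → SW at lon 78.5917°, lat 53.3083°.
Cell spans 0.00833333° lon × 0.00416667° lat. NE corner is SW corner plus one full cell.
latitude 53.31250° N, longitude 78.60000° E.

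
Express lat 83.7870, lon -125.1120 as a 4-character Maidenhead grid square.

Shift to the Maidenhead origin (180°W, 90°S): lon 54.89, lat 173.79.
Field (20°×10°, letters A–R): 54.89/20 → 2 → C, 173.79/10 → 17 → R; chars CR.
Square (2°×1°, digits 0–9): 14.89/2 → 7, 3.79/1 → 3; chars 73.

CR73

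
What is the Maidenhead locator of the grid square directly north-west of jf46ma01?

Longitude extended square 0; −1 → -1, wraps to 9, carry into subsquare.
Longitude subsquare m = 12; −1 → 11 = l.
Latitude extended square 1; +1 → 2.

JF46la92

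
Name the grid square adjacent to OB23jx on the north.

Latitude subsquare x = 23; +1 → 24, wraps to 0 = a, carry into square.
Latitude square 3; +1 → 4.
The longitude characters are unchanged.

OB24ja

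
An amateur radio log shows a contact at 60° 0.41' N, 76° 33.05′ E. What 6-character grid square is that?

MP80ga

Add 180° to longitude and 90° to latitude: 256.5508, 150.0068.
Field (20°×10°, letters A–R): lon ⌊256.5508/20⌋ = 12 → M; lat ⌊150.0068/10⌋ = 15 → P.
Square (2°×1°, digits 0–9): lon ⌊16.5508/2⌋ = 8; lat ⌊0.0068/1⌋ = 0.
Subsquare (5′×2.5′, letters a–x): lon ⌊0.5508/0.0833333⌋ = 6 → g; lat ⌊0.0068/0.0416667⌋ = 0 → a.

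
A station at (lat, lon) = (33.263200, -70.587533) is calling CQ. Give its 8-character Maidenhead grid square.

FM43qg93

Shift to the Maidenhead origin (180°W, 90°S): lon 109.41247, lat 123.26320.
Field: lon ⌊109.41247/20⌋ = 5 → F; lat ⌊123.26320/10⌋ = 12 → M.
Square: lon ⌊9.41247/2⌋ = 4; lat ⌊3.26320/1⌋ = 3.
Subsquare: lon ⌊1.41247/0.0833333⌋ = 16 → q; lat ⌊0.26320/0.0416667⌋ = 6 → g.
Extended square: lon ⌊0.07913/0.00833333⌋ = 9; lat ⌊0.01320/0.00416667⌋ = 3.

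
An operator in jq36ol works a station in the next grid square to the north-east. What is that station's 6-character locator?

Longitude subsquare o = 14; +1 → 15 = p.
Latitude subsquare l = 11; +1 → 12 = m.

JQ36pm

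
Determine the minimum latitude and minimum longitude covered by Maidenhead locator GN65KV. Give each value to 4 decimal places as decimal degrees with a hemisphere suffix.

45.8750° N, 47.1667° W

Field G=6, N=13: +6·20° lon, +13·10° lat → SW at lon -60°, lat 40°.
Square 6, 5: +6·2° lon, +5·1° lat → SW at lon -48°, lat 45°.
Subsquare k=10, v=21: +10·0.0833333° lon, +21·0.0416667° lat → SW at lon -47.1667°, lat 45.875°.
latitude 45.8750° N, longitude 47.1667° W.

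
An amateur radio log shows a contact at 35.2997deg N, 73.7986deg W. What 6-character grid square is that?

Offset from 180°W / 90°S: lon 106.2014°, lat 125.2997°.
Field (20°×10°, letters A–R): 106.2014/20 → 5 → F, 125.2997/10 → 12 → M; chars FM.
Square (2°×1°, digits 0–9): 6.2014/2 → 3, 5.2997/1 → 5; chars 35.
Subsquare (5′×2.5′, letters a–x): 0.2014/0.0833333 → 2 → c, 0.2997/0.0416667 → 7 → h; chars ch.

FM35ch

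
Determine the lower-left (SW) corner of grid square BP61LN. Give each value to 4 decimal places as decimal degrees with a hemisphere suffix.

Field B=1, P=15: +1·20° lon, +15·10° lat → SW at lon -160°, lat 60°.
Square 6, 1: +6·2° lon, +1·1° lat → SW at lon -148°, lat 61°.
Subsquare l=11, n=13: +11·0.0833333° lon, +13·0.0416667° lat → SW at lon -147.083°, lat 61.5417°.
latitude 61.5417° N, longitude 147.0833° W.

61.5417° N, 147.0833° W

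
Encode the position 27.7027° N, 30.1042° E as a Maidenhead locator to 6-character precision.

Add 180° to longitude and 90° to latitude: 210.1042, 117.7027.
Field (20°×10°, letters A–R): 210.1042/20 → 10 → K, 117.7027/10 → 11 → L; chars KL.
Square (2°×1°, digits 0–9): 10.1042/2 → 5, 7.7027/1 → 7; chars 57.
Subsquare (5′×2.5′, letters a–x): 0.1042/0.0833333 → 1 → b, 0.7027/0.0416667 → 16 → q; chars bq.

KL57bq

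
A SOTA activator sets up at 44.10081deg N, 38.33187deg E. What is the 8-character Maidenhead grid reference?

KN94dc94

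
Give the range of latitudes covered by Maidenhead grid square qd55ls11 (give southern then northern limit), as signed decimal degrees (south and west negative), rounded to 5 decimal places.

Field Q=16, D=3: +16·20° lon, +3·10° lat → SW at lon 140°, lat -60°.
Square 5, 5: +5·2° lon, +5·1° lat → SW at lon 150°, lat -55°.
Subsquare l=11, s=18: +11·0.0833333° lon, +18·0.0416667° lat → SW at lon 150.917°, lat -54.25°.
Extended square 1, 1: +1·0.00833333° lon, +1·0.00416667° lat → SW at lon 150.925°, lat -54.2458°.
Cell spans 0.00833333° lon × 0.00416667° lat.
south -54.24583, north -54.24167.

-54.24583, -54.24167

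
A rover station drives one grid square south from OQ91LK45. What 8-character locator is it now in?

OQ91lk44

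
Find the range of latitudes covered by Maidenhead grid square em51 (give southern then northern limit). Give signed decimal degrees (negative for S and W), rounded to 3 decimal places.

Field E=4, M=12: +4·20° lon, +12·10° lat → SW at lon -100°, lat 30°.
Square 5, 1: +5·2° lon, +1·1° lat → SW at lon -90°, lat 31°.
Cell spans 2° lon × 1° lat.
south 31.000, north 32.000.

31.000, 32.000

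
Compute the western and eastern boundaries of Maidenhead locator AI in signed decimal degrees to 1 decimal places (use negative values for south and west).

-180.0, -160.0

Field A=0, I=8: +0·20° lon, +8·10° lat → SW at lon -180°, lat -10°.
Cell spans 20° lon × 10° lat.
west -180.0, east -160.0.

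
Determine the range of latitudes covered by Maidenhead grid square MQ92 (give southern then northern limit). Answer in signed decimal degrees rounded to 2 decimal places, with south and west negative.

72.00, 73.00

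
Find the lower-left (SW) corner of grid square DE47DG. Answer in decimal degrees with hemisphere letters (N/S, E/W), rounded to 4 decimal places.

42.7500° S, 111.7500° W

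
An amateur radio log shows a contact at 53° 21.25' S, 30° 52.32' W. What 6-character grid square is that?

Add 180° to longitude and 90° to latitude: 149.1280, 36.6458.
Field: lon ⌊149.1280/20⌋ = 7 → H; lat ⌊36.6458/10⌋ = 3 → D.
Square: lon ⌊9.1280/2⌋ = 4; lat ⌊6.6458/1⌋ = 6.
Subsquare: lon ⌊1.1280/0.0833333⌋ = 13 → n; lat ⌊0.6458/0.0416667⌋ = 15 → p.

HD46np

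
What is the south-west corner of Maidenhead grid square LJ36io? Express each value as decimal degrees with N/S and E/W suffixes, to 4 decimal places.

Field L=11, J=9: +11·20° lon, +9·10° lat → SW at lon 40°, lat 0°.
Square 3, 6: +3·2° lon, +6·1° lat → SW at lon 46°, lat 6°.
Subsquare i=8, o=14: +8·0.0833333° lon, +14·0.0416667° lat → SW at lon 46.6667°, lat 6.58333°.
latitude 6.5833° N, longitude 46.6667° E.

6.5833° N, 46.6667° E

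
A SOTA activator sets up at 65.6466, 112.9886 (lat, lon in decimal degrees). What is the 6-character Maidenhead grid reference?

OP65lp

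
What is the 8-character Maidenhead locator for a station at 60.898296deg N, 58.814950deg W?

Add 180° to longitude and 90° to latitude: 121.18505, 150.89830.
Field: 121.18505/20 → 6 → G, 150.89830/10 → 15 → P; chars GP.
Square: 1.18505/2 → 0, 0.89830/1 → 0; chars 00.
Subsquare: 1.18505/0.0833333 → 14 → o, 0.89830/0.0416667 → 21 → v; chars ov.
Extended square: 0.01838/0.00833333 → 2, 0.02330/0.00416667 → 5; chars 25.

GP00ov25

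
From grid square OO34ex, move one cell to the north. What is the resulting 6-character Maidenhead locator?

OO35ea

Latitude subsquare x = 23; +1 → 24, wraps to 0 = a, carry into square.
Latitude square 4; +1 → 5.
The longitude characters are unchanged.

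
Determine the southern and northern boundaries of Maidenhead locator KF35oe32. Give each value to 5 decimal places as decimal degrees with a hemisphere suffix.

34.82500° S, 34.82083° S

Field K=10, F=5: +10·20° lon, +5·10° lat → SW at lon 20°, lat -40°.
Square 3, 5: +3·2° lon, +5·1° lat → SW at lon 26°, lat -35°.
Subsquare o=14, e=4: +14·0.0833333° lon, +4·0.0416667° lat → SW at lon 27.1667°, lat -34.8333°.
Extended square 3, 2: +3·0.00833333° lon, +2·0.00416667° lat → SW at lon 27.1917°, lat -34.825°.
Cell spans 0.00833333° lon × 0.00416667° lat.
south 34.82500° S, north 34.82083° S.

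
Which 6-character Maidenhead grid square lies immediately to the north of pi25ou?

PI25ov

Latitude subsquare u = 20; +1 → 21 = v.
The longitude characters are unchanged.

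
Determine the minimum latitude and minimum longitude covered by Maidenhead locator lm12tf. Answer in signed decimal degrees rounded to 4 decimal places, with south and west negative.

Field L=11, M=12: +11·20° lon, +12·10° lat → SW at lon 40°, lat 30°.
Square 1, 2: +1·2° lon, +2·1° lat → SW at lon 42°, lat 32°.
Subsquare t=19, f=5: +19·0.0833333° lon, +5·0.0416667° lat → SW at lon 43.5833°, lat 32.2083°.
latitude 32.2083, longitude 43.5833.

32.2083, 43.5833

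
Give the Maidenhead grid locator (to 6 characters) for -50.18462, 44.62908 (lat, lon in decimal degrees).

Offset from 180°W / 90°S: lon 224.6291°, lat 39.8154°.
Field (20°×10°, letters A–R): 224.6291/20 → 11 → L, 39.8154/10 → 3 → D; chars LD.
Square (2°×1°, digits 0–9): 4.6291/2 → 2, 9.8154/1 → 9; chars 29.
Subsquare (5′×2.5′, letters a–x): 0.6291/0.0833333 → 7 → h, 0.8154/0.0416667 → 19 → t; chars ht.

LD29ht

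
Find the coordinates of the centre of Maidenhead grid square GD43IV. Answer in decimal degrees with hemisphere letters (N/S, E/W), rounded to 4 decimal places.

56.1042° S, 51.2917° W

Field G=6, D=3: +6·20° lon, +3·10° lat → SW at lon -60°, lat -60°.
Square 4, 3: +4·2° lon, +3·1° lat → SW at lon -52°, lat -57°.
Subsquare i=8, v=21: +8·0.0833333° lon, +21·0.0416667° lat → SW at lon -51.3333°, lat -56.125°.
Cell spans 0.0833333° lon × 0.0416667° lat. Centre is SW corner plus half of each.
latitude 56.1042° S, longitude 51.2917° W.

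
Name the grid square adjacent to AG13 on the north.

AG14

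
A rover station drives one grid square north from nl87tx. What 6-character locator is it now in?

Latitude subsquare x = 23; +1 → 24, wraps to 0 = a, carry into square.
Latitude square 7; +1 → 8.
The longitude characters are unchanged.

NL88ta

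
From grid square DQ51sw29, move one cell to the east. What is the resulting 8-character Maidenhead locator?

Longitude extended square 2; +1 → 3.
The latitude characters are unchanged.

DQ51sw39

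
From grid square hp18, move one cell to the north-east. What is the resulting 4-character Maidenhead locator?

Longitude square 1; +1 → 2.
Latitude square 8; +1 → 9.

HP29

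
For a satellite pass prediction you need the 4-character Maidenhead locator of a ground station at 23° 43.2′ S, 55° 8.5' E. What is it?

LG76

Add 180° to longitude and 90° to latitude: 235.14, 66.28.
Field (20°×10°, letters A–R): 235.14/20 → 11 → L, 66.28/10 → 6 → G; chars LG.
Square (2°×1°, digits 0–9): 15.14/2 → 7, 6.28/1 → 6; chars 76.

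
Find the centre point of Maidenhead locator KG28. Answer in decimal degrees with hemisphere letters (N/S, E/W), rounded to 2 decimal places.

21.50° S, 25.00° E

Field K=10, G=6: +10·20° lon, +6·10° lat → SW at lon 20°, lat -30°.
Square 2, 8: +2·2° lon, +8·1° lat → SW at lon 24°, lat -22°.
Cell spans 2° lon × 1° lat. Centre is SW corner plus half of each.
latitude 21.50° S, longitude 25.00° E.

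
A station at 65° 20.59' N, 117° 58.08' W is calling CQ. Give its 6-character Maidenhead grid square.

DP15ai

Shift to the Maidenhead origin (180°W, 90°S): lon 62.0320, lat 155.3432.
Field: 62.0320/20 → 3 → D, 155.3432/10 → 15 → P; chars DP.
Square: 2.0320/2 → 1, 5.3432/1 → 5; chars 15.
Subsquare: 0.0320/0.0833333 → 0 → a, 0.3432/0.0416667 → 8 → i; chars ai.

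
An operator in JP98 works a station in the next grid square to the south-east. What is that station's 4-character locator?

KP07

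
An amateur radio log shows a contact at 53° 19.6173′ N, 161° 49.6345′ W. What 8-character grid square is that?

AO93ch08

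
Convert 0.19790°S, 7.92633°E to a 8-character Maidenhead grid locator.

JI39xt12

Offset from 180°W / 90°S: lon 187.92633°, lat 89.80210°.
Field: lon ⌊187.92633/20⌋ = 9 → J; lat ⌊89.80210/10⌋ = 8 → I.
Square: lon ⌊7.92633/2⌋ = 3; lat ⌊9.80210/1⌋ = 9.
Subsquare: lon ⌊1.92633/0.0833333⌋ = 23 → x; lat ⌊0.80210/0.0416667⌋ = 19 → t.
Extended square: lon ⌊0.00966/0.00833333⌋ = 1; lat ⌊0.01043/0.00416667⌋ = 2.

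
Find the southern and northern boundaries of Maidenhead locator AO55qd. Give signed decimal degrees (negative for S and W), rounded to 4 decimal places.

Field A=0, O=14: +0·20° lon, +14·10° lat → SW at lon -180°, lat 50°.
Square 5, 5: +5·2° lon, +5·1° lat → SW at lon -170°, lat 55°.
Subsquare q=16, d=3: +16·0.0833333° lon, +3·0.0416667° lat → SW at lon -168.667°, lat 55.125°.
Cell spans 0.0833333° lon × 0.0416667° lat.
south 55.1250, north 55.1667.

55.1250, 55.1667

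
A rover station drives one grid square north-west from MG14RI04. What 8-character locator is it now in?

MG14qi95

Longitude extended square 0; −1 → -1, wraps to 9, carry into subsquare.
Longitude subsquare r = 17; −1 → 16 = q.
Latitude extended square 4; +1 → 5.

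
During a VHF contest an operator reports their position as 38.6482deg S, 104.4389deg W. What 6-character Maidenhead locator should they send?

DF71si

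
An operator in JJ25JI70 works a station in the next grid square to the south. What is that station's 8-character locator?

Latitude extended square 0; −1 → -1, wraps to 9, carry into subsquare.
Latitude subsquare i = 8; −1 → 7 = h.
The longitude characters are unchanged.

JJ25jh79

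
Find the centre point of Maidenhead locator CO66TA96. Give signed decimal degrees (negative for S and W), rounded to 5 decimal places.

56.02708, -126.33750

Field C=2, O=14: +2·20° lon, +14·10° lat → SW at lon -140°, lat 50°.
Square 6, 6: +6·2° lon, +6·1° lat → SW at lon -128°, lat 56°.
Subsquare t=19, a=0: +19·0.0833333° lon, +0·0.0416667° lat → SW at lon -126.417°, lat 56°.
Extended square 9, 6: +9·0.00833333° lon, +6·0.00416667° lat → SW at lon -126.342°, lat 56.025°.
Cell spans 0.00833333° lon × 0.00416667° lat. Centre is SW corner plus half of each.
latitude 56.02708, longitude -126.33750.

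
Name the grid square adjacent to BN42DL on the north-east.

Longitude subsquare d = 3; +1 → 4 = e.
Latitude subsquare l = 11; +1 → 12 = m.

BN42em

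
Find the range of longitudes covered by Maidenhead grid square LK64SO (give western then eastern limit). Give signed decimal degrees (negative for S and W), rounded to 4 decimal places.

53.5000, 53.5833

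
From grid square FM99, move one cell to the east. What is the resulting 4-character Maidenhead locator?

Longitude square 9; +1 → 10, wraps to 0, carry into field.
Longitude field F = 5; +1 → 6 = G.
The latitude characters are unchanged.

GM09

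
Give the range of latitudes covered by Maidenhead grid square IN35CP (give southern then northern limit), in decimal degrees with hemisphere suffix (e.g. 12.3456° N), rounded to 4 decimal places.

Field I=8, N=13: +8·20° lon, +13·10° lat → SW at lon -20°, lat 40°.
Square 3, 5: +3·2° lon, +5·1° lat → SW at lon -14°, lat 45°.
Subsquare c=2, p=15: +2·0.0833333° lon, +15·0.0416667° lat → SW at lon -13.8333°, lat 45.625°.
Cell spans 0.0833333° lon × 0.0416667° lat.
south 45.6250° N, north 45.6667° N.

45.6250° N, 45.6667° N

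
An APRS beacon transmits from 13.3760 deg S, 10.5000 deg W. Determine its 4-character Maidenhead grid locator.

Offset from 180°W / 90°S: lon 169.50°, lat 76.62°.
Field: lon ⌊169.50/20⌋ = 8 → I; lat ⌊76.62/10⌋ = 7 → H.
Square: lon ⌊9.50/2⌋ = 4; lat ⌊6.62/1⌋ = 6.

IH46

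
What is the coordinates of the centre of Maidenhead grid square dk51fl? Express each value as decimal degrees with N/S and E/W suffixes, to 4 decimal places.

11.4792° N, 109.5417° W

Field D=3, K=10: +3·20° lon, +10·10° lat → SW at lon -120°, lat 10°.
Square 5, 1: +5·2° lon, +1·1° lat → SW at lon -110°, lat 11°.
Subsquare f=5, l=11: +5·0.0833333° lon, +11·0.0416667° lat → SW at lon -109.583°, lat 11.4583°.
Cell spans 0.0833333° lon × 0.0416667° lat. Centre is SW corner plus half of each.
latitude 11.4792° N, longitude 109.5417° W.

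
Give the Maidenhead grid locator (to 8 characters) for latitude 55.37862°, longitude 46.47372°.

LO35fj60

Shift to the Maidenhead origin (180°W, 90°S): lon 226.47372, lat 145.37862.
Field: lon ⌊226.47372/20⌋ = 11 → L; lat ⌊145.37862/10⌋ = 14 → O.
Square: lon ⌊6.47372/2⌋ = 3; lat ⌊5.37862/1⌋ = 5.
Subsquare: lon ⌊0.47372/0.0833333⌋ = 5 → f; lat ⌊0.37862/0.0416667⌋ = 9 → j.
Extended square: lon ⌊0.05705/0.00833333⌋ = 6; lat ⌊0.00362/0.00416667⌋ = 0.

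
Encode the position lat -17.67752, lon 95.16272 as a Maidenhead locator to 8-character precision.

NH72nh97

Shift to the Maidenhead origin (180°W, 90°S): lon 275.16272, lat 72.32248.
Field: lon ⌊275.16272/20⌋ = 13 → N; lat ⌊72.32248/10⌋ = 7 → H.
Square: lon ⌊15.16272/2⌋ = 7; lat ⌊2.32248/1⌋ = 2.
Subsquare: lon ⌊1.16272/0.0833333⌋ = 13 → n; lat ⌊0.32248/0.0416667⌋ = 7 → h.
Extended square: lon ⌊0.07939/0.00833333⌋ = 9; lat ⌊0.03081/0.00416667⌋ = 7.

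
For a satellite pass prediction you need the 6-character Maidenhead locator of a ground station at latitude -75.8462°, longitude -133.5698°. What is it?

Offset from 180°W / 90°S: lon 46.4302°, lat 14.1538°.
Field (20°×10°, letters A–R): 46.4302/20 → 2 → C, 14.1538/10 → 1 → B; chars CB.
Square (2°×1°, digits 0–9): 6.4302/2 → 3, 4.1538/1 → 4; chars 34.
Subsquare (5′×2.5′, letters a–x): 0.4302/0.0833333 → 5 → f, 0.1538/0.0416667 → 3 → d; chars fd.

CB34fd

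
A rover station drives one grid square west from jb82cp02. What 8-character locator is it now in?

JB82bp92

Longitude extended square 0; −1 → -1, wraps to 9, carry into subsquare.
Longitude subsquare c = 2; −1 → 1 = b.
The latitude characters are unchanged.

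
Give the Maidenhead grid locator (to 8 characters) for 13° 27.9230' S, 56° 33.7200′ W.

GH16rm28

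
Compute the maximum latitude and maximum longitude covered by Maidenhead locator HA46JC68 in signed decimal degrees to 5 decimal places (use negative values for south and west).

-83.87917, -31.19167

Field H=7, A=0: +7·20° lon, +0·10° lat → SW at lon -40°, lat -90°.
Square 4, 6: +4·2° lon, +6·1° lat → SW at lon -32°, lat -84°.
Subsquare j=9, c=2: +9·0.0833333° lon, +2·0.0416667° lat → SW at lon -31.25°, lat -83.9167°.
Extended square 6, 8: +6·0.00833333° lon, +8·0.00416667° lat → SW at lon -31.2°, lat -83.8833°.
Cell spans 0.00833333° lon × 0.00416667° lat. NE corner is SW corner plus one full cell.
latitude -83.87917, longitude -31.19167.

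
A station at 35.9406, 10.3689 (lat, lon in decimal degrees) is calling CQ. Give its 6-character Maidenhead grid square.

Shift to the Maidenhead origin (180°W, 90°S): lon 190.3689, lat 125.9406.
Field: lon ⌊190.3689/20⌋ = 9 → J; lat ⌊125.9406/10⌋ = 12 → M.
Square: lon ⌊10.3689/2⌋ = 5; lat ⌊5.9406/1⌋ = 5.
Subsquare: lon ⌊0.3689/0.0833333⌋ = 4 → e; lat ⌊0.9406/0.0416667⌋ = 22 → w.

JM55ew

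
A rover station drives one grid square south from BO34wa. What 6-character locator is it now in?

BO33wx

Latitude subsquare a = 0; −1 → -1, wraps to 23 = x, carry into square.
Latitude square 4; −1 → 3.
The longitude characters are unchanged.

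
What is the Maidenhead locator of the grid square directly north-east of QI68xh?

QI78ai

Longitude subsquare x = 23; +1 → 24, wraps to 0 = a, carry into square.
Longitude square 6; +1 → 7.
Latitude subsquare h = 7; +1 → 8 = i.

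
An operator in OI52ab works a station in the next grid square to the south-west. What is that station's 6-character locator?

OI42xa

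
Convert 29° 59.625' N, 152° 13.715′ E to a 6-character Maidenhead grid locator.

QL69cx

Add 180° to longitude and 90° to latitude: 332.2286, 119.9938.
Field (20°×10°, letters A–R): lon ⌊332.2286/20⌋ = 16 → Q; lat ⌊119.9938/10⌋ = 11 → L.
Square (2°×1°, digits 0–9): lon ⌊12.2286/2⌋ = 6; lat ⌊9.9938/1⌋ = 9.
Subsquare (5′×2.5′, letters a–x): lon ⌊0.2286/0.0833333⌋ = 2 → c; lat ⌊0.9938/0.0416667⌋ = 23 → x.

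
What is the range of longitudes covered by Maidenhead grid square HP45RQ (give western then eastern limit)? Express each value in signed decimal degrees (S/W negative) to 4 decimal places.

Field H=7, P=15: +7·20° lon, +15·10° lat → SW at lon -40°, lat 60°.
Square 4, 5: +4·2° lon, +5·1° lat → SW at lon -32°, lat 65°.
Subsquare r=17, q=16: +17·0.0833333° lon, +16·0.0416667° lat → SW at lon -30.5833°, lat 65.6667°.
Cell spans 0.0833333° lon × 0.0416667° lat.
west -30.5833, east -30.5000.

-30.5833, -30.5000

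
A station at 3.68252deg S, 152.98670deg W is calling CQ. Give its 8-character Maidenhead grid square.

Offset from 180°W / 90°S: lon 27.01330°, lat 86.31748°.
Field (20°×10°, letters A–R): 27.01330/20 → 1 → B, 86.31748/10 → 8 → I; chars BI.
Square (2°×1°, digits 0–9): 7.01330/2 → 3, 6.31748/1 → 6; chars 36.
Subsquare (5′×2.5′, letters a–x): 1.01330/0.0833333 → 12 → m, 0.31748/0.0416667 → 7 → h; chars mh.
Extended square (30″×15″, digits 0–9): 0.01330/0.00833333 → 1, 0.02581/0.00416667 → 6; chars 16.

BI36mh16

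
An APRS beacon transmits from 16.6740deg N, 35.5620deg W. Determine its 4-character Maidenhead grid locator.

HK26

Add 180° to longitude and 90° to latitude: 144.44, 106.67.
Field: lon ⌊144.44/20⌋ = 7 → H; lat ⌊106.67/10⌋ = 10 → K.
Square: lon ⌊4.44/2⌋ = 2; lat ⌊6.67/1⌋ = 6.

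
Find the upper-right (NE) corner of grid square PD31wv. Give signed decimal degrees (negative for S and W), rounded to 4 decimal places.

-58.0833, 127.9167

Field P=15, D=3: +15·20° lon, +3·10° lat → SW at lon 120°, lat -60°.
Square 3, 1: +3·2° lon, +1·1° lat → SW at lon 126°, lat -59°.
Subsquare w=22, v=21: +22·0.0833333° lon, +21·0.0416667° lat → SW at lon 127.833°, lat -58.125°.
Cell spans 0.0833333° lon × 0.0416667° lat. NE corner is SW corner plus one full cell.
latitude -58.0833, longitude 127.9167.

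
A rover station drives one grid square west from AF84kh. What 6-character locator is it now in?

AF84jh

Longitude subsquare k = 10; −1 → 9 = j.
The latitude characters are unchanged.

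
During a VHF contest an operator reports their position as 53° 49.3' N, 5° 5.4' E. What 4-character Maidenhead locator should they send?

Shift to the Maidenhead origin (180°W, 90°S): lon 185.09, lat 143.82.
Field: lon ⌊185.09/20⌋ = 9 → J; lat ⌊143.82/10⌋ = 14 → O.
Square: lon ⌊5.09/2⌋ = 2; lat ⌊3.82/1⌋ = 3.

JO23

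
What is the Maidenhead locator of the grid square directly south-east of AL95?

BL04

Longitude square 9; +1 → 10, wraps to 0, carry into field.
Longitude field A = 0; +1 → 1 = B.
Latitude square 5; −1 → 4.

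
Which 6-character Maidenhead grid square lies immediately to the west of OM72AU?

Longitude subsquare a = 0; −1 → -1, wraps to 23 = x, carry into square.
Longitude square 7; −1 → 6.
The latitude characters are unchanged.

OM62xu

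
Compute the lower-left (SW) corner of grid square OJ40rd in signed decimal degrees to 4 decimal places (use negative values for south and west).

0.1250, 109.4167

Field O=14, J=9: +14·20° lon, +9·10° lat → SW at lon 100°, lat 0°.
Square 4, 0: +4·2° lon, +0·1° lat → SW at lon 108°, lat 0°.
Subsquare r=17, d=3: +17·0.0833333° lon, +3·0.0416667° lat → SW at lon 109.417°, lat 0.125°.
latitude 0.1250, longitude 109.4167.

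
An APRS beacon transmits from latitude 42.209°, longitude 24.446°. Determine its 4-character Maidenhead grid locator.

KN22

Shift to the Maidenhead origin (180°W, 90°S): lon 204.45, lat 132.21.
Field: 204.45/20 → 10 → K, 132.21/10 → 13 → N; chars KN.
Square: 4.45/2 → 2, 2.21/1 → 2; chars 22.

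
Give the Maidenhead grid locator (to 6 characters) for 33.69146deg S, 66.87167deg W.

FF66nh

Shift to the Maidenhead origin (180°W, 90°S): lon 113.1283, lat 56.3085.
Field: 113.1283/20 → 5 → F, 56.3085/10 → 5 → F; chars FF.
Square: 13.1283/2 → 6, 6.3085/1 → 6; chars 66.
Subsquare: 1.1283/0.0833333 → 13 → n, 0.3085/0.0416667 → 7 → h; chars nh.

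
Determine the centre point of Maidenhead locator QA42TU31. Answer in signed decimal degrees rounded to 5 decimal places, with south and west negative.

Field Q=16, A=0: +16·20° lon, +0·10° lat → SW at lon 140°, lat -90°.
Square 4, 2: +4·2° lon, +2·1° lat → SW at lon 148°, lat -88°.
Subsquare t=19, u=20: +19·0.0833333° lon, +20·0.0416667° lat → SW at lon 149.583°, lat -87.1667°.
Extended square 3, 1: +3·0.00833333° lon, +1·0.00416667° lat → SW at lon 149.608°, lat -87.1625°.
Cell spans 0.00833333° lon × 0.00416667° lat. Centre is SW corner plus half of each.
latitude -87.16042, longitude 149.61250.

-87.16042, 149.61250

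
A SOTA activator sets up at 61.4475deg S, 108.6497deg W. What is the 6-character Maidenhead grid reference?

DC58qn

Shift to the Maidenhead origin (180°W, 90°S): lon 71.3503, lat 28.5525.
Field (20°×10°, letters A–R): 71.3503/20 → 3 → D, 28.5525/10 → 2 → C; chars DC.
Square (2°×1°, digits 0–9): 11.3503/2 → 5, 8.5525/1 → 8; chars 58.
Subsquare (5′×2.5′, letters a–x): 1.3503/0.0833333 → 16 → q, 0.5525/0.0416667 → 13 → n; chars qn.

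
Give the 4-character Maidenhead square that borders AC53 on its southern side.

Latitude square 3; −1 → 2.
The longitude characters are unchanged.

AC52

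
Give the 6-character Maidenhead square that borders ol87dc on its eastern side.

OL87ec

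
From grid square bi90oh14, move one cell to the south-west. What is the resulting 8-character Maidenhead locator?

Longitude extended square 1; −1 → 0.
Latitude extended square 4; −1 → 3.

BI90oh03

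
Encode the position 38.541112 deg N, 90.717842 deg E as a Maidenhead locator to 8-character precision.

NM58im69

Add 180° to longitude and 90° to latitude: 270.71784, 128.54111.
Field: lon ⌊270.71784/20⌋ = 13 → N; lat ⌊128.54111/10⌋ = 12 → M.
Square: lon ⌊10.71784/2⌋ = 5; lat ⌊8.54111/1⌋ = 8.
Subsquare: lon ⌊0.71784/0.0833333⌋ = 8 → i; lat ⌊0.54111/0.0416667⌋ = 12 → m.
Extended square: lon ⌊0.05118/0.00833333⌋ = 6; lat ⌊0.04111/0.00416667⌋ = 9.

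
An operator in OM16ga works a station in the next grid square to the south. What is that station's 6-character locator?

OM15gx

Latitude subsquare a = 0; −1 → -1, wraps to 23 = x, carry into square.
Latitude square 6; −1 → 5.
The longitude characters are unchanged.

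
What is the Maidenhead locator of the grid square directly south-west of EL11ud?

Longitude subsquare u = 20; −1 → 19 = t.
Latitude subsquare d = 3; −1 → 2 = c.

EL11tc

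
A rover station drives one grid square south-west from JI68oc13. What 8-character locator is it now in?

JI68oc02

Longitude extended square 1; −1 → 0.
Latitude extended square 3; −1 → 2.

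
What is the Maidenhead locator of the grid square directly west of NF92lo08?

NF92ko98

Longitude extended square 0; −1 → -1, wraps to 9, carry into subsquare.
Longitude subsquare l = 11; −1 → 10 = k.
The latitude characters are unchanged.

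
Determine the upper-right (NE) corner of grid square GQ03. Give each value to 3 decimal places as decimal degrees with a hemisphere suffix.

74.000° N, 58.000° W

Field G=6, Q=16: +6·20° lon, +16·10° lat → SW at lon -60°, lat 70°.
Square 0, 3: +0·2° lon, +3·1° lat → SW at lon -60°, lat 73°.
Cell spans 2° lon × 1° lat. NE corner is SW corner plus one full cell.
latitude 74.000° N, longitude 58.000° W.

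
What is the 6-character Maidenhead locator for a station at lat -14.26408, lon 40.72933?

LH05ir

Offset from 180°W / 90°S: lon 220.7293°, lat 75.7359°.
Field: lon ⌊220.7293/20⌋ = 11 → L; lat ⌊75.7359/10⌋ = 7 → H.
Square: lon ⌊0.7293/2⌋ = 0; lat ⌊5.7359/1⌋ = 5.
Subsquare: lon ⌊0.7293/0.0833333⌋ = 8 → i; lat ⌊0.7359/0.0416667⌋ = 17 → r.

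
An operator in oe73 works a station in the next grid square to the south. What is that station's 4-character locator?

Latitude square 3; −1 → 2.
The longitude characters are unchanged.

OE72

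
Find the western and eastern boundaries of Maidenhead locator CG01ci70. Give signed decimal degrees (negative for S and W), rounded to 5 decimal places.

-139.77500, -139.76667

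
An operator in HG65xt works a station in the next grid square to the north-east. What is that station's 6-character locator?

Longitude subsquare x = 23; +1 → 24, wraps to 0 = a, carry into square.
Longitude square 6; +1 → 7.
Latitude subsquare t = 19; +1 → 20 = u.

HG75au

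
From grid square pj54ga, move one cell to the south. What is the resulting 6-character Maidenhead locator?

PJ53gx

Latitude subsquare a = 0; −1 → -1, wraps to 23 = x, carry into square.
Latitude square 4; −1 → 3.
The longitude characters are unchanged.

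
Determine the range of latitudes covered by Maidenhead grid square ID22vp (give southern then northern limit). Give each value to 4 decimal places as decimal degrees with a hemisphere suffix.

57.3750° S, 57.3333° S

Field I=8, D=3: +8·20° lon, +3·10° lat → SW at lon -20°, lat -60°.
Square 2, 2: +2·2° lon, +2·1° lat → SW at lon -16°, lat -58°.
Subsquare v=21, p=15: +21·0.0833333° lon, +15·0.0416667° lat → SW at lon -14.25°, lat -57.375°.
Cell spans 0.0833333° lon × 0.0416667° lat.
south 57.3750° S, north 57.3333° S.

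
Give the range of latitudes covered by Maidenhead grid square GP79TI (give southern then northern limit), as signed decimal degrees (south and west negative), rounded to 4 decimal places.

69.3333, 69.3750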